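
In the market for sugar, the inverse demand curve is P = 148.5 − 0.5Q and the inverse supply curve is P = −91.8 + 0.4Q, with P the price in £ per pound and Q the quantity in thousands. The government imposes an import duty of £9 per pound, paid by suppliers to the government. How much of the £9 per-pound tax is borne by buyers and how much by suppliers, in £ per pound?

Inverting to Q(P) form: Qd = 297 − 2P; Qs = 2.5P + 229.5.
Before the tax: set 297 − 2P = 2.5P + 229.5 → P* = £15, Q* = 267.
With the tax collected from suppliers, supply shifts: Qs = 2.5(P − 9) + 229.5.
New equilibrium: buyers pay £20, suppliers receive £11, Q = 257. (Wedge: Pb − Ps = 9.)
Burden on buyers: £5; on suppliers: £4. (They sum to £9.)

Buyers bear £5 per pound; suppliers bear £4 per pound.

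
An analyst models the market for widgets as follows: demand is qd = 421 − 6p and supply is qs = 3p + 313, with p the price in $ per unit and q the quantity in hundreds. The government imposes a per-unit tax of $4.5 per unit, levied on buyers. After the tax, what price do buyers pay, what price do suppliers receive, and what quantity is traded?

Buyers pay $13.5; suppliers receive $9; quantity = 340.

Without the tax, 421 − 6p = 3p + 313 gives 9p = 108, so p* = $12 and q* = 349.
With the tax collected from buyers, demand (in seller-price terms) shifts: qd = 421 − 6(p + 4.5).
New equilibrium: buyers pay $13.5, suppliers receive $9, q = 340. (Wedge: pb − ps = 4.5.)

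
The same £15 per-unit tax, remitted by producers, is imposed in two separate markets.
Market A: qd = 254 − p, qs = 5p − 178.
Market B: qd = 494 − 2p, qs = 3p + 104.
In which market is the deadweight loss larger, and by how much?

Market A: pre-tax p* = £72, q* = 182; post-tax q = 169.5; deadweight loss = £93.75.
Market B: pre-tax p* = £78, q* = 338; post-tax q = 320; deadweight loss = £135.
Difference: £93.75 vs £135 → market B is larger by £41.25.

Market B, by £41.25.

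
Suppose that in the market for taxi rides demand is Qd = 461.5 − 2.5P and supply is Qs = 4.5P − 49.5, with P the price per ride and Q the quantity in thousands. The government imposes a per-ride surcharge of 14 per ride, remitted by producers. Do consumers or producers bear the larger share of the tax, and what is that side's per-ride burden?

Without the tax, 461.5 − 2.5P = 4.5P − 49.5 gives 7P = 511, so P* = 73 and Q* = 279.
With the tax collected from producers, supply shifts: Qs = 4.5(P − 14) − 49.5.
New equilibrium: consumers pay 82, producers receive 68, Q = 256.5. (Wedge: Pb − Ps = 14.)
Per-ride burden: consumers 9, producers 5.
Consumers take the larger share because demand is less price-elastic here (demand slope 2.5 vs supply slope 4.5).

Consumers bear the larger share: 9 per ride.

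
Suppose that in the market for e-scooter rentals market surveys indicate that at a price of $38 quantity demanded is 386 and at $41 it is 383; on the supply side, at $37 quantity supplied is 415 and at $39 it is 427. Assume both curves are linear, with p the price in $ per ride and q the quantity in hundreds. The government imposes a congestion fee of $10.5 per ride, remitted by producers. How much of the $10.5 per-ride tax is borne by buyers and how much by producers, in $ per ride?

Demand slope: (383 − 386)/(41 − 38) = -1, so qd = 424 − p.
Supply slope: (427 − 415)/(39 − 37) = 6, so qs = 6p + 193.
Without the tax, 424 − p = 6p + 193 gives 7p = 231, so p* = $33 and q* = 391.
With the tax collected from producers, supply shifts: qs = 6(p − 10.5) + 193.
Solving gives q = 382 with buyers paying $42 and producers receiving $31.5 (the $10.5 wedge).
Burden on buyers: $9; on producers: $1.5. (They sum to $10.5.)

Buyers bear $9 per ride; producers bear $1.5 per ride.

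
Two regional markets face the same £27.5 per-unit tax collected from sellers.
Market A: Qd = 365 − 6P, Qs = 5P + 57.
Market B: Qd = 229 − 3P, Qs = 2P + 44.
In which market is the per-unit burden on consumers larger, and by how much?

Market A: pre-tax P* = £28, Q* = 197; post-tax Q = 122; per-unit burden on consumers = £12.5.
Market B: pre-tax P* = £37, Q* = 118; post-tax Q = 85; per-unit burden on consumers = £11.
Difference: £12.5 vs £11 → market A is larger by £1.5.

Market A, by £1.5.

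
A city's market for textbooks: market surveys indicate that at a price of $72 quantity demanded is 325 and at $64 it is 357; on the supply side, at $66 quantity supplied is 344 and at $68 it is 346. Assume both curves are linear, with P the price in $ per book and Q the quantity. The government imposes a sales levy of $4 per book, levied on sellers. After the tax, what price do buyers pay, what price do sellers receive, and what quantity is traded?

Buyers pay $67.8; sellers receive $63.8; quantity = 341.8.

Demand slope: (357 − 325)/(64 − 72) = -4, so Qd = 613 − 4P.
Supply slope: (346 − 344)/(68 − 66) = 1, so Qs = P + 278.
Without the tax, 613 − 4P = P + 278 gives 5P = 335, so P* = $67 and Q* = 345.
With the tax collected from sellers, supply shifts: Qs = (P − 4) + 278.
New equilibrium: buyers pay $67.8, sellers receive $63.8, Q = 341.8. (Wedge: Pb − Ps = 4.)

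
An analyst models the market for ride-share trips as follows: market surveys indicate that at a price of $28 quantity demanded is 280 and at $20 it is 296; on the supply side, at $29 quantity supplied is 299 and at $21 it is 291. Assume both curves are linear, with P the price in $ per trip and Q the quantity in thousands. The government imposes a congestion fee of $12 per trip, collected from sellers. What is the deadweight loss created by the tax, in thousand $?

Demand slope: (296 − 280)/(20 − 28) = -2, so Qd = 336 − 2P.
Supply slope: (291 − 299)/(21 − 29) = 1, so Qs = P + 270.
Before the tax: set 336 − 2P = P + 270 → P* = $22, Q* = 292.
With the tax collected from sellers, supply shifts: Qs = (P − 12) + 270.
New equilibrium: buyers pay $26, sellers receive $14, Q = 284. (Wedge: Pb − Ps = 12.)
Quantity falls by |ΔQ| = |292 − 284| = 8.
DWL = ½ · t · |ΔQ| = ½ · 12 · 8 = $48.

Deadweight loss = $48 thousand.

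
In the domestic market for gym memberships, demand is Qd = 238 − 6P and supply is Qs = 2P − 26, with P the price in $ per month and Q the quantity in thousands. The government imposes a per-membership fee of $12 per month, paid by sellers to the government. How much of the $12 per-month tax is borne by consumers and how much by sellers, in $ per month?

Without the tax, 238 − 6P = 2P − 26 gives 8P = 264, so P* = $33 and Q* = 40.
With the tax collected from sellers, supply shifts: Qs = 2(P − 12) − 26.
Solving gives Q = 22 with consumers paying $36 and sellers receiving $24 (the $12 wedge).
Burden on consumers: $3; on sellers: $9. (They sum to $12.)
The less price-elastic side of the market bears the larger share of a per-unit tax.

Consumers bear $3 per month; sellers bear $9 per month.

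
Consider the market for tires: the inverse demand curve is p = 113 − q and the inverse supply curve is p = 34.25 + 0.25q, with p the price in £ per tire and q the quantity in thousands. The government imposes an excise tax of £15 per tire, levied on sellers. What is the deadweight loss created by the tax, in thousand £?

Inverting to q(p) form: qd = 113 − p; qs = 4p − 137.
Before the tax: set 113 − p = 4p − 137 → p* = £50, q* = 63.
With the tax collected from sellers, supply shifts: qs = 4(p − 15) − 137.
New equilibrium: consumers pay £62, sellers receive £47, q = 51. (Wedge: pb − ps = 15.)
Quantity falls by |ΔQ| = |63 − 51| = 12.
DWL = ½ · t · |ΔQ| = ½ · 15 · 12 = £90.

Deadweight loss = £90 thousand.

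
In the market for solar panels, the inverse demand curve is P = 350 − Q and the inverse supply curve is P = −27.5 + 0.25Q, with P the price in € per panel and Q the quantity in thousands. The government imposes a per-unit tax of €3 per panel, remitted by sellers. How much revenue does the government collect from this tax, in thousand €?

Tax revenue = €898.8 thousand.

Inverting to Q(P) form: Qd = 350 − P; Qs = 4P + 110.
Without the tax, 350 − P = 4P + 110 gives 5P = 240, so P* = €48 and Q* = 302.
With the tax collected from sellers, supply shifts: Qs = 4(P − 3) + 110.
Solving gives Q = 299.6 with buyers paying €50.4 and sellers receiving €47.4 (the €3 wedge).
Revenue = t · Q = 3 · 299.6 = €898.8.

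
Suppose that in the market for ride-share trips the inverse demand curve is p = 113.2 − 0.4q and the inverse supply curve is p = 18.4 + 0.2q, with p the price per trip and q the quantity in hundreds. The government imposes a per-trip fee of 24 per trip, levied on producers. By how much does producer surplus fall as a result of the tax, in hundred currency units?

Producer surplus falls by 1104 hundred.

Rewrite in direct form: qd = 283 − 2.5p and qs = 5p − 92.
Without the tax, 283 − 2.5p = 5p − 92 gives 7.5p = 375, so p* = 50 and q* = 158.
With the tax collected from producers, supply shifts: qs = 5(p − 24) − 92.
New equilibrium: buyers pay 66, producers receive 42, q = 118. (Wedge: pb − ps = 24.)
ΔPS is the trapezoid between Q = 118 and Q = 158 of height 8: ½ · (158 + 118) · 8 = 1104.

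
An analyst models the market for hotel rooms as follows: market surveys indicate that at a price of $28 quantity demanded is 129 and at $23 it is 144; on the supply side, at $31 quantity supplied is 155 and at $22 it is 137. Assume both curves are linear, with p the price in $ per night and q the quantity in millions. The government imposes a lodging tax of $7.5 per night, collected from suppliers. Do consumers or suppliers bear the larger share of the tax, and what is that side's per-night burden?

Suppliers bear the larger share: $4.5 per night.

Demand slope: (144 − 129)/(23 − 28) = -3, so qd = 213 − 3p.
Supply slope: (137 − 155)/(22 − 31) = 2, so qs = 2p + 93.
Without the tax, 213 − 3p = 2p + 93 gives 5p = 120, so p* = $24 and q* = 141.
With the tax collected from suppliers, supply shifts: qs = 2(p − 7.5) + 93.
New equilibrium: consumers pay $27, suppliers receive $19.5, q = 132. (Wedge: pb − ps = 7.5.)
Per-night burden: consumers $3, suppliers $4.5.
Suppliers take the larger share because supply is less price-elastic here (demand slope 3 vs supply slope 2).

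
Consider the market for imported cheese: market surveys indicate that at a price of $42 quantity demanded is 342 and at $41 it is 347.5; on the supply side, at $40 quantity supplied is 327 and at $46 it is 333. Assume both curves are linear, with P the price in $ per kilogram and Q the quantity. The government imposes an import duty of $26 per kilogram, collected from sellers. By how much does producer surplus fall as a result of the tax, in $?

Demand slope: (347.5 − 342)/(41 − 42) = -5.5, so Qd = 573 − 5.5P.
Supply slope: (333 − 327)/(46 − 40) = 1, so Qs = P + 287.
Before the tax: set 573 − 5.5P = P + 287 → P* = $44, Q* = 331.
With the tax collected from sellers, supply shifts: Qs = (P − 26) + 287.
New equilibrium: consumers pay $48, sellers receive $22, Q = 309. (Wedge: Pb − Ps = 26.)
ΔPS is the trapezoid between Q = 309 and Q = 331 of height $22: ½ · (331 + 309) · 22 = $7040.

Producer surplus falls by $7040.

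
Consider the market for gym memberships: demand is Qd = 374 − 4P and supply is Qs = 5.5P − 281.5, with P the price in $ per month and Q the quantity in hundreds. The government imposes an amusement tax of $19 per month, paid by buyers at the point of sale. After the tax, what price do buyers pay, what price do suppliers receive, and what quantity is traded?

Buyers pay $80; suppliers receive $61; quantity = 54.

Without the tax, 374 − 4P = 5.5P − 281.5 gives 9.5P = 655.5, so P* = $69 and Q* = 98.
With the tax collected from buyers, demand (in seller-price terms) shifts: Qd = 374 − 4(P + 19).
New equilibrium: buyers pay $80, suppliers receive $61, Q = 54. (Wedge: Pb − Ps = 19.)
The less price-elastic side of the market bears the larger share of a per-unit tax.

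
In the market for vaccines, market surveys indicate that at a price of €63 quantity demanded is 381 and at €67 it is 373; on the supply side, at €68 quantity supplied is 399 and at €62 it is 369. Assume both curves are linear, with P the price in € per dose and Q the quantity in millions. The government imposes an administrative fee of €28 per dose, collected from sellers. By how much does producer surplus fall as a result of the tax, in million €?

Producer surplus falls by €2872 million.

Demand slope: (373 − 381)/(67 − 63) = -2, so Qd = 507 − 2P.
Supply slope: (369 − 399)/(62 − 68) = 5, so Qs = 5P + 59.
Without the tax, 507 − 2P = 5P + 59 gives 7P = 448, so P* = €64 and Q* = 379.
With the tax collected from sellers, supply shifts: Qs = 5(P − 28) + 59.
Solving gives Q = 339 with buyers paying €84 and sellers receiving €56 (the €28 wedge).
ΔPS is the trapezoid between Q = 339 and Q = 379 of height €8: ½ · (379 + 339) · 8 = €2872.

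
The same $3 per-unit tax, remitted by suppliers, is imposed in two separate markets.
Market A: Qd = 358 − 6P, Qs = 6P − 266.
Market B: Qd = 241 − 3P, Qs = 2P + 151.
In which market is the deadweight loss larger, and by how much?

Market A, by $8.1.

Market A: pre-tax P* = $52, Q* = 46; post-tax Q = 37; deadweight loss = $13.5.
Market B: pre-tax P* = $18, Q* = 187; post-tax Q = 183.4; deadweight loss = $5.4.
Difference: $13.5 vs $5.4 → market A is larger by $8.1.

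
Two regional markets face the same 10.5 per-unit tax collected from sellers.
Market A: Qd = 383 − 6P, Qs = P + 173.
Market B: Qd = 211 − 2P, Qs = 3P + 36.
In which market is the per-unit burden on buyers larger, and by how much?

Market A: pre-tax P* = 30, Q* = 203; post-tax Q = 194; per-unit burden on buyers = 1.5.
Market B: pre-tax P* = 35, Q* = 141; post-tax Q = 128.4; per-unit burden on buyers = 6.3.
Difference: 1.5 vs 6.3 → market B is larger by 4.8.

Market B, by 4.8.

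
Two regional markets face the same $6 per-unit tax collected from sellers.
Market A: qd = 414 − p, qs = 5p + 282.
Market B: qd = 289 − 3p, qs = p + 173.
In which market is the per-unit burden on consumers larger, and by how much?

Market A, by $3.5.

Market A: pre-tax p* = $22, q* = 392; post-tax q = 387; per-unit burden on consumers = $5.
Market B: pre-tax p* = $29, q* = 202; post-tax q = 197.5; per-unit burden on consumers = $1.5.
Difference: $5 vs $1.5 → market A is larger by $3.5.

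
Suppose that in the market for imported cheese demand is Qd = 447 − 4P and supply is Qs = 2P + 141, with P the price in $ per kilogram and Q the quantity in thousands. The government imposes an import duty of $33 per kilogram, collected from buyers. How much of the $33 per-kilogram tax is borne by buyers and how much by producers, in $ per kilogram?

Buyers bear $11 per kilogram; producers bear $22 per kilogram.

Without the tax, 447 − 4P = 2P + 141 gives 6P = 306, so P* = $51 and Q* = 243.
With the tax collected from buyers, demand (in seller-price terms) shifts: Qd = 447 − 4(P + 33).
Solving gives Q = 199 with buyers paying $62 and producers receiving $29 (the $33 wedge).
Burden on buyers: $11; on producers: $22. (They sum to $33.)
The less price-elastic side of the market bears the larger share of a per-unit tax.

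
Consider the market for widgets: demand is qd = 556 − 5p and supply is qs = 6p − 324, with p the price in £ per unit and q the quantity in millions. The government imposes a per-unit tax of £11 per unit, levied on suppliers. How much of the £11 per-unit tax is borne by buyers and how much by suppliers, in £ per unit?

Without the tax, 556 − 5p = 6p − 324 gives 11p = 880, so p* = £80 and q* = 156.
With the tax collected from suppliers, supply shifts: qs = 6(p − 11) − 324.
New equilibrium: buyers pay £86, suppliers receive £75, q = 126. (Wedge: pb − ps = 11.)
Burden on buyers: £6; on suppliers: £5. (They sum to £11.)
The less price-elastic side of the market bears the larger share of a per-unit tax.

Buyers bear £6 per unit; suppliers bear £5 per unit.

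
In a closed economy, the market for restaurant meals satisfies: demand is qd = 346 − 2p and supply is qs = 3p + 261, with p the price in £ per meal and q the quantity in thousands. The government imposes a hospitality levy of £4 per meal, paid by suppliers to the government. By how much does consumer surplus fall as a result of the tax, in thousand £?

Before the tax: set 346 − 2p = 3p + 261 → p* = £17, q* = 312.
With the tax collected from suppliers, supply shifts: qs = 3(p − 4) + 261.
Solving gives q = 307.2 with consumers paying £19.4 and suppliers receiving £15.4 (the £4 wedge).
ΔCS is the trapezoid between Q = 307.2 and Q = 312 of height £2.4: ½ · (312 + 307.2) · 2.4 = £743.04.

Consumer surplus falls by £743.04 thousand.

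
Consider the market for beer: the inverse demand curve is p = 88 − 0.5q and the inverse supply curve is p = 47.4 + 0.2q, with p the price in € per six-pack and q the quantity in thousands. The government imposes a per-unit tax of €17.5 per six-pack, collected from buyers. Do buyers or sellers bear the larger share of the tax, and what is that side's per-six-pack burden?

Inverting to q(p) form: qd = 176 − 2p; qs = 5p − 237.
Before the tax: set 176 − 2p = 5p − 237 → p* = €59, q* = 58.
With the tax collected from buyers, demand (in seller-price terms) shifts: qd = 176 − 2(p + 17.5).
Solving gives q = 33 with buyers paying €71.5 and sellers receiving €54 (the €17.5 wedge).
Per-six-pack burden: buyers €12.5, sellers €5.
Buyers take the larger share because demand is less price-elastic here (demand slope 2 vs supply slope 5).
The less price-elastic side of the market bears the larger share of a per-unit tax.

Buyers bear the larger share: €12.5 per six-pack.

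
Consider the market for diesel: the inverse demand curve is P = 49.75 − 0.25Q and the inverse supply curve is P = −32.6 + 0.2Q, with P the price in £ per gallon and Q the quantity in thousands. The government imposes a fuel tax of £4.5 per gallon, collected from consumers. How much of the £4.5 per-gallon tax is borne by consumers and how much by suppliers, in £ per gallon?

Rewrite in direct form: Qd = 199 − 4P and Qs = 5P + 163.
Without the tax, 199 − 4P = 5P + 163 gives 9P = 36, so P* = £4 and Q* = 183.
With the tax collected from consumers, demand (in seller-price terms) shifts: Qd = 199 − 4(P + 4.5).
New equilibrium: consumers pay £6.5, suppliers receive £2, Q = 173. (Wedge: Pb − Ps = 4.5.)
Burden on consumers: £2.5; on suppliers: £2. (They sum to £4.5.)

Consumers bear £2.5 per gallon; suppliers bear £2 per gallon.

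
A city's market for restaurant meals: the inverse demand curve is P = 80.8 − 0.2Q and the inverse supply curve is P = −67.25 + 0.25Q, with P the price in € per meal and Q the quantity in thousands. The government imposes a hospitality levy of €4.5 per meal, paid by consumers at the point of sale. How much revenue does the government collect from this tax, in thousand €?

Tax revenue = €1435.5 thousand.

Inverting to Q(P) form: Qd = 404 − 5P; Qs = 4P + 269.
Without the tax, 404 − 5P = 4P + 269 gives 9P = 135, so P* = €15 and Q* = 329.
With the tax collected from consumers, demand (in seller-price terms) shifts: Qd = 404 − 5(P + 4.5).
Solving gives Q = 319 with consumers paying €17 and suppliers receiving €12.5 (the €4.5 wedge).
Revenue = t · Q = 4.5 · 319 = €1435.5.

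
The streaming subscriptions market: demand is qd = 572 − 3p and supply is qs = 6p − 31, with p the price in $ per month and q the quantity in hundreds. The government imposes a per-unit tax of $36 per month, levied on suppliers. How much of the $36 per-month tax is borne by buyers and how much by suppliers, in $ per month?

Buyers bear $24 per month; suppliers bear $12 per month.

Before the tax: set 572 − 3p = 6p − 31 → p* = $67, q* = 371.
With the tax collected from suppliers, supply shifts: qs = 6(p − 36) − 31.
Solving gives q = 299 with buyers paying $91 and suppliers receiving $55 (the $36 wedge).
Burden on buyers: $24; on suppliers: $12. (They sum to $36.)
The less price-elastic side of the market bears the larger share of a per-unit tax.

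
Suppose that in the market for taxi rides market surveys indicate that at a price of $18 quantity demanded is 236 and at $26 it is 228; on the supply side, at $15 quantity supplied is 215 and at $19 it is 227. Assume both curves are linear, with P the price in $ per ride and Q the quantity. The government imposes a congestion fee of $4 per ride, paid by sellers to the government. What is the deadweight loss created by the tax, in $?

Demand slope: (228 − 236)/(26 − 18) = -1, so Qd = 254 − P.
Supply slope: (227 − 215)/(19 − 15) = 3, so Qs = 3P + 170.
Without the tax, 254 − P = 3P + 170 gives 4P = 84, so P* = $21 and Q* = 233.
With the tax collected from sellers, supply shifts: Qs = 3(P − 4) + 170.
New equilibrium: consumers pay $24, sellers receive $20, Q = 230. (Wedge: Pb − Ps = 4.)
Quantity falls by |ΔQ| = |233 − 230| = 3.
DWL = ½ · t · |ΔQ| = ½ · 4 · 3 = $6.

Deadweight loss = $6.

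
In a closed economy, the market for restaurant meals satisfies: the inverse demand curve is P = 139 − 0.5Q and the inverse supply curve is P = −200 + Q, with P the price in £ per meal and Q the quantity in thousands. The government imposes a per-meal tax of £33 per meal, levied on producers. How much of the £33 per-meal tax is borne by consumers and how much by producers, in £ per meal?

Inverting to Q(P) form: Qd = 278 − 2P; Qs = P + 200.
Without the tax, 278 − 2P = P + 200 gives 3P = 78, so P* = £26 and Q* = 226.
With the tax collected from producers, supply shifts: Qs = (P − 33) + 200.
New equilibrium: consumers pay £37, producers receive £4, Q = 204. (Wedge: Pb − Ps = 33.)
Burden on consumers: £11; on producers: £22. (They sum to £33.)

Consumers bear £11 per meal; producers bear £22 per meal.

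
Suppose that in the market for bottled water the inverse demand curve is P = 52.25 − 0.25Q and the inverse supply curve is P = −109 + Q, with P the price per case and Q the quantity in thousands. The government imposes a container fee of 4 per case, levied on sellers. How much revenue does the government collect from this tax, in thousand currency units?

Tax revenue = 503.2 thousand.

Rewrite in direct form: Qd = 209 − 4P and Qs = P + 109.
Before the tax: set 209 − 4P = P + 109 → P* = 20, Q* = 129.
With the tax collected from sellers, supply shifts: Qs = (P − 4) + 109.
New equilibrium: buyers pay 20.8, sellers receive 16.8, Q = 125.8. (Wedge: Pb − Ps = 4.)
Revenue = t · Q = 4 · 125.8 = 503.2.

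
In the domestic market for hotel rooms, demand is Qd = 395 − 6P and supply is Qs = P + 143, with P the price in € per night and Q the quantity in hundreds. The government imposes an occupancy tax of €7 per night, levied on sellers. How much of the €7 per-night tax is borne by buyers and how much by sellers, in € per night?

Buyers bear €1 per night; sellers bear €6 per night.

Before the tax: set 395 − 6P = P + 143 → P* = €36, Q* = 179.
With the tax collected from sellers, supply shifts: Qs = (P − 7) + 143.
Solving gives Q = 173 with buyers paying €37 and sellers receiving €30 (the €7 wedge).
Burden on buyers: €1; on sellers: €6. (They sum to €7.)
The less price-elastic side of the market bears the larger share of a per-unit tax.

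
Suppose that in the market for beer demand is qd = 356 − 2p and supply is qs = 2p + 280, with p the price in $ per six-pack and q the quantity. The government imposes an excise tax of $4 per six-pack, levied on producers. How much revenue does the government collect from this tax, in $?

Before the tax: set 356 − 2p = 2p + 280 → p* = $19, q* = 318.
With the tax collected from producers, supply shifts: qs = 2(p − 4) + 280.
New equilibrium: buyers pay $21, producers receive $17, q = 314. (Wedge: pb − ps = 4.)
Revenue = t · Q = 4 · 314 = $1256.

Tax revenue = $1256.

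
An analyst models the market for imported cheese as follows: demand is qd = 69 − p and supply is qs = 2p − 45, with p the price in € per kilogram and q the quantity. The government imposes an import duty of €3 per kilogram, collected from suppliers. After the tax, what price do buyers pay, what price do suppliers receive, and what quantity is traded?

Buyers pay €40; suppliers receive €37; quantity = 29.

Before the tax: set 69 − p = 2p − 45 → p* = €38, q* = 31.
With the tax collected from suppliers, supply shifts: qs = 2(p − 3) − 45.
New equilibrium: buyers pay €40, suppliers receive €37, q = 29. (Wedge: pb − ps = 3.)
The less price-elastic side of the market bears the larger share of a per-unit tax.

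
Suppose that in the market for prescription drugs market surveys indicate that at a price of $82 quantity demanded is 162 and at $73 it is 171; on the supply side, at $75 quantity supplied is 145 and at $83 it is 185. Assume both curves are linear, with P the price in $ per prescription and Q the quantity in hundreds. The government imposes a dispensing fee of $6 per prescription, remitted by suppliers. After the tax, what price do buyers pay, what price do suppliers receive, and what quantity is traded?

Buyers pay $84; suppliers receive $78; quantity = 160.

Demand slope: (171 − 162)/(73 − 82) = -1, so Qd = 244 − P.
Supply slope: (185 − 145)/(83 − 75) = 5, so Qs = 5P − 230.
Without the tax, 244 − P = 5P − 230 gives 6P = 474, so P* = $79 and Q* = 165.
With the tax collected from suppliers, supply shifts: Qs = 5(P − 6) − 230.
Solving gives Q = 160 with buyers paying $84 and suppliers receiving $78 (the $6 wedge).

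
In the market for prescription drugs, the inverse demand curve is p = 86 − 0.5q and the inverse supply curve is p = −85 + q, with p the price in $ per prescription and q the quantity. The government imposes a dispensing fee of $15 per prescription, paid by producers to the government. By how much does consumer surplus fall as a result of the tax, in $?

Consumer surplus falls by $545.

Inverting to q(p) form: qd = 172 − 2p; qs = p + 85.
Before the tax: set 172 − 2p = p + 85 → p* = $29, q* = 114.
With the tax collected from producers, supply shifts: qs = (p − 15) + 85.
Solving gives q = 104 with buyers paying $34 and producers receiving $19 (the $15 wedge).
ΔCS is the trapezoid between Q = 104 and Q = 114 of height $5: ½ · (114 + 104) · 5 = $545.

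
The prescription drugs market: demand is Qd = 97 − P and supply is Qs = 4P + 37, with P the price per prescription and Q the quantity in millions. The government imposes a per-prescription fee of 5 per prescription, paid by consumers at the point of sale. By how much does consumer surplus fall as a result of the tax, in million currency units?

Consumer surplus falls by 332 million.

Without the tax, 97 − P = 4P + 37 gives 5P = 60, so P* = 12 and Q* = 85.
With the tax collected from consumers, demand (in seller-price terms) shifts: Qd = 97 − (P + 5).
New equilibrium: consumers pay 16, sellers receive 11, Q = 81. (Wedge: Pb − Ps = 5.)
ΔCS is the trapezoid between Q = 81 and Q = 85 of height 4: ½ · (85 + 81) · 4 = 332.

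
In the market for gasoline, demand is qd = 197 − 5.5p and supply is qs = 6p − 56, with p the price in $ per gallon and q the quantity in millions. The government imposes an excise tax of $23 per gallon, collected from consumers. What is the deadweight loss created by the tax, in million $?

Before the tax: set 197 − 5.5p = 6p − 56 → p* = $22, q* = 76.
With the tax collected from consumers, demand (in seller-price terms) shifts: qd = 197 − 5.5(p + 23).
Solving gives q = 10 with consumers paying $34 and suppliers receiving $11 (the $23 wedge).
Quantity falls by |ΔQ| = |76 − 10| = 66.
DWL = ½ · t · |ΔQ| = ½ · 23 · 66 = $759.

Deadweight loss = $759 million.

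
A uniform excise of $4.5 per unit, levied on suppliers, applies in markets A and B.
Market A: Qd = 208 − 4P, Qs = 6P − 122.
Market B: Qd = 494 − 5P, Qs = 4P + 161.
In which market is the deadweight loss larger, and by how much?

Market A, by $1.8.

Market A: pre-tax P* = $33, Q* = 76; post-tax Q = 65.2; deadweight loss = $24.3.
Market B: pre-tax P* = $37, Q* = 309; post-tax Q = 299; deadweight loss = $22.5.
Difference: $24.3 vs $22.5 → market A is larger by $1.8.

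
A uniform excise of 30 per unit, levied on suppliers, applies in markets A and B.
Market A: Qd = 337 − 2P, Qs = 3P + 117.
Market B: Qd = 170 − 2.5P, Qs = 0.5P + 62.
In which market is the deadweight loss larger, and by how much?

Market A: pre-tax P* = 44, Q* = 249; post-tax Q = 213; deadweight loss = 540.
Market B: pre-tax P* = 36, Q* = 80; post-tax Q = 67.5; deadweight loss = 187.5.
Difference: 540 vs 187.5 → market A is larger by 352.5.

Market A, by 352.5.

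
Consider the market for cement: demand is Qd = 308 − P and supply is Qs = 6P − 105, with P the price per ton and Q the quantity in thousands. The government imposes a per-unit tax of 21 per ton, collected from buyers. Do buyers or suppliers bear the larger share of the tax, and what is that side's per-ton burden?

Buyers bear the larger share: 18 per ton.

Without the tax, 308 − P = 6P − 105 gives 7P = 413, so P* = 59 and Q* = 249.
With the tax collected from buyers, demand (in seller-price terms) shifts: Qd = 308 − (P + 21).
New equilibrium: buyers pay 77, suppliers receive 56, Q = 231. (Wedge: Pb − Ps = 21.)
Per-ton burden: buyers 18, suppliers 3.
Buyers take the larger share because demand is less price-elastic here (demand slope 1 vs supply slope 6).
The less price-elastic side of the market bears the larger share of a per-unit tax.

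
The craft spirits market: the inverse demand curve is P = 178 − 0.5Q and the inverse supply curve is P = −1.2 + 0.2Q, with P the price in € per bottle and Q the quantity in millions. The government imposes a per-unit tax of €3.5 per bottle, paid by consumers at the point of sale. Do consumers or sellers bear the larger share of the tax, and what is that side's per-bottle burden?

Consumers bear the larger share: €2.5 per bottle.

Inverting to Q(P) form: Qd = 356 − 2P; Qs = 5P + 6.
Without the tax, 356 − 2P = 5P + 6 gives 7P = 350, so P* = €50 and Q* = 256.
With the tax collected from consumers, demand (in seller-price terms) shifts: Qd = 356 − 2(P + 3.5).
New equilibrium: consumers pay €52.5, sellers receive €49, Q = 251. (Wedge: Pb − Ps = 3.5.)
Per-bottle burden: consumers €2.5, sellers €1.
Consumers take the larger share because demand is less price-elastic here (demand slope 2 vs supply slope 5).
The less price-elastic side of the market bears the larger share of a per-unit tax.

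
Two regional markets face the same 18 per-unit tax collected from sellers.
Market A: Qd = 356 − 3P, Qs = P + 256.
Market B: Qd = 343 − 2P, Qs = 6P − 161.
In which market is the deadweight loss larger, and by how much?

Market B, by 121.5.

Market A: pre-tax P* = 25, Q* = 281; post-tax Q = 267.5; deadweight loss = 121.5.
Market B: pre-tax P* = 63, Q* = 217; post-tax Q = 190; deadweight loss = 243.
Difference: 121.5 vs 243 → market B is larger by 121.5.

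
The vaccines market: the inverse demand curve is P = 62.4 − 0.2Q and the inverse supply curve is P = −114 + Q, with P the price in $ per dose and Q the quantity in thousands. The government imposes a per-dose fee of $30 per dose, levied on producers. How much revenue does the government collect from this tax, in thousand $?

Inverting to Q(P) form: Qd = 312 − 5P; Qs = P + 114.
Without the tax, 312 − 5P = P + 114 gives 6P = 198, so P* = $33 and Q* = 147.
With the tax collected from producers, supply shifts: Qs = (P − 30) + 114.
New equilibrium: buyers pay $38, producers receive $8, Q = 122. (Wedge: Pb − Ps = 30.)
Revenue = t · Q = 30 · 122 = $3660.

Tax revenue = $3660 thousand.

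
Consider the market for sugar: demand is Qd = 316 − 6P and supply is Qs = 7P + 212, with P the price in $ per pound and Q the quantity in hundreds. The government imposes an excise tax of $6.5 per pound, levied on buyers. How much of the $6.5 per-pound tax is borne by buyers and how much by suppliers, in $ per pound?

Without the tax, 316 − 6P = 7P + 212 gives 13P = 104, so P* = $8 and Q* = 268.
With the tax collected from buyers, demand (in seller-price terms) shifts: Qd = 316 − 6(P + 6.5).
Solving gives Q = 247 with buyers paying $11.5 and suppliers receiving $5 (the $6.5 wedge).
Burden on buyers: $3.5; on suppliers: $3. (They sum to $6.5.)
The less price-elastic side of the market bears the larger share of a per-unit tax.

Buyers bear $3.5 per pound; suppliers bear $3 per pound.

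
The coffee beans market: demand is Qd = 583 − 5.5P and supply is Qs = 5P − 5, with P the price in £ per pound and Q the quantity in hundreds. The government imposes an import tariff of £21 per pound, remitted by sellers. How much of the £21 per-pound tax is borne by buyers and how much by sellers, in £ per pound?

Before the tax: set 583 − 5.5P = 5P − 5 → P* = £56, Q* = 275.
With the tax collected from sellers, supply shifts: Qs = 5(P − 21) − 5.
Solving gives Q = 220 with buyers paying £66 and sellers receiving £45 (the £21 wedge).
Burden on buyers: £10; on sellers: £11. (They sum to £21.)
The less price-elastic side of the market bears the larger share of a per-unit tax.

Buyers bear £10 per pound; sellers bear £11 per pound.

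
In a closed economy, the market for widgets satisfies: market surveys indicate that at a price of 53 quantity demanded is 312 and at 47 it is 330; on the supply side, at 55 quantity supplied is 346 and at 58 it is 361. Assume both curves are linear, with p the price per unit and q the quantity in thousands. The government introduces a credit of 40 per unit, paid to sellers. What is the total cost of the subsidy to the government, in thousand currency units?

Demand slope: (330 − 312)/(47 − 53) = -3, so qd = 471 − 3p.
Supply slope: (361 − 346)/(58 − 55) = 5, so qs = 5p + 71.
Before the subsidy: set 471 − 3p = 5p + 71 → p* = 50, q* = 321.
With a per-unit subsidy paid to sellers, each receives p + 40 per unit sold, so supply becomes qs = 5(p + 40) + 71.
Solving gives q = 396 with consumers paying 25 and sellers receiving 65 (the 40 wedge).
Outlay = t · Q = 40 · 396 = 15840.

Government outlay = 15840 thousand.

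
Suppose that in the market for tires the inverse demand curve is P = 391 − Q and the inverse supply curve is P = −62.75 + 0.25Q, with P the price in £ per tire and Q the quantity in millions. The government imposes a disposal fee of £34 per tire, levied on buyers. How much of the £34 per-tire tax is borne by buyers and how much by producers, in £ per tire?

Buyers bear £27.2 per tire; producers bear £6.8 per tire.

Inverting to Q(P) form: Qd = 391 − P; Qs = 4P + 251.
Without the tax, 391 − P = 4P + 251 gives 5P = 140, so P* = £28 and Q* = 363.
With the tax collected from buyers, demand (in seller-price terms) shifts: Qd = 391 − (P + 34).
New equilibrium: buyers pay £55.2, producers receive £21.2, Q = 335.8. (Wedge: Pb − Ps = 34.)
Burden on buyers: £27.2; on producers: £6.8. (They sum to £34.)
The less price-elastic side of the market bears the larger share of a per-unit tax.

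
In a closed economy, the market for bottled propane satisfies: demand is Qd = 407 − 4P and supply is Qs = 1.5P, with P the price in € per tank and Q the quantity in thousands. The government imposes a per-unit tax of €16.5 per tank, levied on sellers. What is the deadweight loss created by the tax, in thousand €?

Without the tax, 407 − 4P = 1.5P gives 5.5P = 407, so P* = €74 and Q* = 111.
With the tax collected from sellers, supply shifts: Qs = 1.5(P − 16.5).
Solving gives Q = 93 with buyers paying €78.5 and sellers receiving €62 (the €16.5 wedge).
Quantity falls by |ΔQ| = |111 − 93| = 18.
DWL = ½ · t · |ΔQ| = ½ · 16.5 · 18 = €148.5.

Deadweight loss = €148.5 thousand.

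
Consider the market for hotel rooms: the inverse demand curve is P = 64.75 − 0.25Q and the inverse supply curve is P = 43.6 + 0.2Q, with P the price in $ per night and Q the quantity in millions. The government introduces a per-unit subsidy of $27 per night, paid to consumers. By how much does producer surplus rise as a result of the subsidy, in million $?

Producer surplus rises by $924 million.

Inverting to Q(P) form: Qd = 259 − 4P; Qs = 5P − 218.
Without the subsidy, 259 − 4P = 5P − 218 gives 9P = 477, so P* = $53 and Q* = 47.
With a per-unit subsidy paid to consumers, each effectively pays P − 27, so demand becomes Qd = 259 − 4(P − 27).
Solving gives Q = 107 with consumers paying $38 and sellers receiving $65 (the $27 wedge).
ΔPS is the trapezoid between Q = 107 and Q = 47 of height $12: ½ · (47 + 107) · 12 = $924.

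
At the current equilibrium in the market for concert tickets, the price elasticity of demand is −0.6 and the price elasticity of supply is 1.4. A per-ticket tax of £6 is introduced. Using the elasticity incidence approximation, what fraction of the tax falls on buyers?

Incidence ratio: buyers' share ≈ εs / (εs + |εd|) = 1.4 / (1.4 + 0.6) = 0.7.
Supply is the more elastic side, so buyers bear the larger share.

Buyers' share ≈ 0.7.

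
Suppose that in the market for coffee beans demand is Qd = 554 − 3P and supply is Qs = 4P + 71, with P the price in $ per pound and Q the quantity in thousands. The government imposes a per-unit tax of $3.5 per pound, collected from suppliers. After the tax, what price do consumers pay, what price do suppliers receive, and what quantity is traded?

Without the tax, 554 − 3P = 4P + 71 gives 7P = 483, so P* = $69 and Q* = 347.
With the tax collected from suppliers, supply shifts: Qs = 4(P − 3.5) + 71.
New equilibrium: consumers pay $71, suppliers receive $67.5, Q = 341. (Wedge: Pb − Ps = 3.5.)
The less price-elastic side of the market bears the larger share of a per-unit tax.

Consumers pay $71; suppliers receive $67.5; quantity = 341.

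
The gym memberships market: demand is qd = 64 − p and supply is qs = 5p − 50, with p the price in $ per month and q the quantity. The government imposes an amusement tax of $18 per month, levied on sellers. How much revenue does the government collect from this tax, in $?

Without the tax, 64 − p = 5p − 50 gives 6p = 114, so p* = $19 and q* = 45.
With the tax collected from sellers, supply shifts: qs = 5(p − 18) − 50.
New equilibrium: buyers pay $34, sellers receive $16, q = 30. (Wedge: pb − ps = 18.)
Revenue = t · Q = 18 · 30 = $540.

Tax revenue = $540.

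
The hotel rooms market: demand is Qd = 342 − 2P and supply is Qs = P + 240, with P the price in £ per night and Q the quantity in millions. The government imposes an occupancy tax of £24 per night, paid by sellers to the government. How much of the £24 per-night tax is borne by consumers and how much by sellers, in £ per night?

Without the tax, 342 − 2P = P + 240 gives 3P = 102, so P* = £34 and Q* = 274.
With the tax collected from sellers, supply shifts: Qs = (P − 24) + 240.
Solving gives Q = 258 with consumers paying £42 and sellers receiving £18 (the £24 wedge).
Burden on consumers: £8; on sellers: £16. (They sum to £24.)

Consumers bear £8 per night; sellers bear £16 per night.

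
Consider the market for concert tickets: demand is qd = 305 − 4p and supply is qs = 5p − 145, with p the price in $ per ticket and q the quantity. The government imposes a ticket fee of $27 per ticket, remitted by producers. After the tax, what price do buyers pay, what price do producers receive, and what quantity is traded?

Buyers pay $65; producers receive $38; quantity = 45.

Before the tax: set 305 − 4p = 5p − 145 → p* = $50, q* = 105.
With the tax collected from producers, supply shifts: qs = 5(p − 27) − 145.
Solving gives q = 45 with buyers paying $65 and producers receiving $38 (the $27 wedge).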